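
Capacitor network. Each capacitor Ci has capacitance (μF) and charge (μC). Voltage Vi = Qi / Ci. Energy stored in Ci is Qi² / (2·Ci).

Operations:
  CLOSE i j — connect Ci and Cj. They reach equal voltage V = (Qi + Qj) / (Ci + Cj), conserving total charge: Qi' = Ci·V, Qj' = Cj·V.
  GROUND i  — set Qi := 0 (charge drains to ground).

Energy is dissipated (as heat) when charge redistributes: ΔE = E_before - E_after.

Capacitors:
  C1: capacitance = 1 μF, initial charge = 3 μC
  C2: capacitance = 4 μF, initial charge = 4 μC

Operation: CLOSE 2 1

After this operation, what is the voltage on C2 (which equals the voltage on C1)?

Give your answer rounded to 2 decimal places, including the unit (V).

Initial: C1(1μF, Q=3μC, V=3.00V), C2(4μF, Q=4μC, V=1.00V)
Op 1: CLOSE 2-1: Q_total=7.00, C_total=5.00, V=1.40; Q2=5.60, Q1=1.40; dissipated=1.600

Answer: 1.40 V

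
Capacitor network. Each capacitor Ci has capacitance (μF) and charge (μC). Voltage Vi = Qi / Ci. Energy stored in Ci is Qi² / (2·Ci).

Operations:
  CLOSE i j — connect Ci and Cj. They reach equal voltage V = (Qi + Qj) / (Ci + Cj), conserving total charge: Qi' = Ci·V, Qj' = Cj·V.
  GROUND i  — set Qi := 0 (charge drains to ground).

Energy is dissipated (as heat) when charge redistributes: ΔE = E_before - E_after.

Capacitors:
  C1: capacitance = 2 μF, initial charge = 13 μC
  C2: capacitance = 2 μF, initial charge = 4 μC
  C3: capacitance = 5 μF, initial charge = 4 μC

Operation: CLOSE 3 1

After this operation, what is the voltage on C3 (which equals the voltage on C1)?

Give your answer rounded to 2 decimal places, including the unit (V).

Answer: 2.43 V

Derivation:
Initial: C1(2μF, Q=13μC, V=6.50V), C2(2μF, Q=4μC, V=2.00V), C3(5μF, Q=4μC, V=0.80V)
Op 1: CLOSE 3-1: Q_total=17.00, C_total=7.00, V=2.43; Q3=12.14, Q1=4.86; dissipated=23.207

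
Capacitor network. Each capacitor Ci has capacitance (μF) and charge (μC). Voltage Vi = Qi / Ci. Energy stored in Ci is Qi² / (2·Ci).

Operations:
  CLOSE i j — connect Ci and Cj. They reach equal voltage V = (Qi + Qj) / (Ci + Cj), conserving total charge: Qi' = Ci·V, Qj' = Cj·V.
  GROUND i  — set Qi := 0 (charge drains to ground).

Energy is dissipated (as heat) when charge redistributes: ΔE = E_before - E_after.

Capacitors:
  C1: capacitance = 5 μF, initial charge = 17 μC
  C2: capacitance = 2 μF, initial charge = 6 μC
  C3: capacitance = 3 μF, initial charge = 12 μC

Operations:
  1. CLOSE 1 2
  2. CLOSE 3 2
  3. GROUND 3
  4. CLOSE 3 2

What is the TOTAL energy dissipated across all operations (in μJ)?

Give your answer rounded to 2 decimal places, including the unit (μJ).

Answer: 29.39 μJ

Derivation:
Initial: C1(5μF, Q=17μC, V=3.40V), C2(2μF, Q=6μC, V=3.00V), C3(3μF, Q=12μC, V=4.00V)
Op 1: CLOSE 1-2: Q_total=23.00, C_total=7.00, V=3.29; Q1=16.43, Q2=6.57; dissipated=0.114
Op 2: CLOSE 3-2: Q_total=18.57, C_total=5.00, V=3.71; Q3=11.14, Q2=7.43; dissipated=0.306
Op 3: GROUND 3: Q3=0; energy lost=20.694
Op 4: CLOSE 3-2: Q_total=7.43, C_total=5.00, V=1.49; Q3=4.46, Q2=2.97; dissipated=8.278
Total dissipated: 29.392 μJ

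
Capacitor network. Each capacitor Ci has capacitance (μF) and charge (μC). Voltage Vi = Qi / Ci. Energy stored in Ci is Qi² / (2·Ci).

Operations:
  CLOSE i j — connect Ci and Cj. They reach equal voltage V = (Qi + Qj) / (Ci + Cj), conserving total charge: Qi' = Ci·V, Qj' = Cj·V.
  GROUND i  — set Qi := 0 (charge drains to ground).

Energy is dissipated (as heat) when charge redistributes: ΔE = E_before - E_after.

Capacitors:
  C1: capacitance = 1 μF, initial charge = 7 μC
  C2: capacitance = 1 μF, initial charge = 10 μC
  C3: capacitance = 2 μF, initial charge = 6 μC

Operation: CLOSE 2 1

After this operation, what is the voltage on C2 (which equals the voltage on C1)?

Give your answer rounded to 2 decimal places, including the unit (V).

Answer: 8.50 V

Derivation:
Initial: C1(1μF, Q=7μC, V=7.00V), C2(1μF, Q=10μC, V=10.00V), C3(2μF, Q=6μC, V=3.00V)
Op 1: CLOSE 2-1: Q_total=17.00, C_total=2.00, V=8.50; Q2=8.50, Q1=8.50; dissipated=2.250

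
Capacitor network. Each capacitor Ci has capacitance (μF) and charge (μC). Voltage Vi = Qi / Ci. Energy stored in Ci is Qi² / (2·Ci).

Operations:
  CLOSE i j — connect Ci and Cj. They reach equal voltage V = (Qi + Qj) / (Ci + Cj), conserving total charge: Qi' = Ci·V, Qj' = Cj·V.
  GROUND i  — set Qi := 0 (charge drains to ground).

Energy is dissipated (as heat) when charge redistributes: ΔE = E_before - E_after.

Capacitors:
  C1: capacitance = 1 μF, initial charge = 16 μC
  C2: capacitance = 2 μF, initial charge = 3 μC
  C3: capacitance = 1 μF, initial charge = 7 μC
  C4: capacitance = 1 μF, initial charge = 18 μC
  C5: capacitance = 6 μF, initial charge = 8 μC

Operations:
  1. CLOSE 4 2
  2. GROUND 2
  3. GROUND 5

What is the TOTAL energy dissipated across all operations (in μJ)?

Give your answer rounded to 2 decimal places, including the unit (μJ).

Initial: C1(1μF, Q=16μC, V=16.00V), C2(2μF, Q=3μC, V=1.50V), C3(1μF, Q=7μC, V=7.00V), C4(1μF, Q=18μC, V=18.00V), C5(6μF, Q=8μC, V=1.33V)
Op 1: CLOSE 4-2: Q_total=21.00, C_total=3.00, V=7.00; Q4=7.00, Q2=14.00; dissipated=90.750
Op 2: GROUND 2: Q2=0; energy lost=49.000
Op 3: GROUND 5: Q5=0; energy lost=5.333
Total dissipated: 145.083 μJ

Answer: 145.08 μJ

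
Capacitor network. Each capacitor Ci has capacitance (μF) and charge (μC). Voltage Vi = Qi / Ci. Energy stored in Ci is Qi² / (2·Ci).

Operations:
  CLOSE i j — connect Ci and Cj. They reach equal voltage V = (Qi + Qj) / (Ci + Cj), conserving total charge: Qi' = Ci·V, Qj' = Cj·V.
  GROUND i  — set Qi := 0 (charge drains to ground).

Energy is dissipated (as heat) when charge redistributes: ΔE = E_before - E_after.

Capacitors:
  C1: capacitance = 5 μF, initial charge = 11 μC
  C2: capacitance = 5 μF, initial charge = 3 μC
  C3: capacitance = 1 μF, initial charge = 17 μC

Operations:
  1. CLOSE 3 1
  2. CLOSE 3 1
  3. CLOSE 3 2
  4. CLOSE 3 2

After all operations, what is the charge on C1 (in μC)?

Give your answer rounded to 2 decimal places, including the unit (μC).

Answer: 23.33 μC

Derivation:
Initial: C1(5μF, Q=11μC, V=2.20V), C2(5μF, Q=3μC, V=0.60V), C3(1μF, Q=17μC, V=17.00V)
Op 1: CLOSE 3-1: Q_total=28.00, C_total=6.00, V=4.67; Q3=4.67, Q1=23.33; dissipated=91.267
Op 2: CLOSE 3-1: Q_total=28.00, C_total=6.00, V=4.67; Q3=4.67, Q1=23.33; dissipated=0.000
Op 3: CLOSE 3-2: Q_total=7.67, C_total=6.00, V=1.28; Q3=1.28, Q2=6.39; dissipated=6.891
Op 4: CLOSE 3-2: Q_total=7.67, C_total=6.00, V=1.28; Q3=1.28, Q2=6.39; dissipated=0.000
Final charges: Q1=23.33, Q2=6.39, Q3=1.28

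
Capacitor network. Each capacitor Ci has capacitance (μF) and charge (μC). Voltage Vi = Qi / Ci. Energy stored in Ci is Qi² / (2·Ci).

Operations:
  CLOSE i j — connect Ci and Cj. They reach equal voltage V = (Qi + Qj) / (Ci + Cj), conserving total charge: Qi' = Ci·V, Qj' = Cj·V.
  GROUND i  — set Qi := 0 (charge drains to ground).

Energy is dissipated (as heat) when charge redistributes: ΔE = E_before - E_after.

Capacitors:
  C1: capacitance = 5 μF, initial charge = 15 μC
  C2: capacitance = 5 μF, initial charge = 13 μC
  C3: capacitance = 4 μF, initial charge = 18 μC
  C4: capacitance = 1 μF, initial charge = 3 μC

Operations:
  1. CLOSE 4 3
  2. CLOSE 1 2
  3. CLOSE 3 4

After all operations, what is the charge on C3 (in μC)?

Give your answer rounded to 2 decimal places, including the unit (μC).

Answer: 16.80 μC

Derivation:
Initial: C1(5μF, Q=15μC, V=3.00V), C2(5μF, Q=13μC, V=2.60V), C3(4μF, Q=18μC, V=4.50V), C4(1μF, Q=3μC, V=3.00V)
Op 1: CLOSE 4-3: Q_total=21.00, C_total=5.00, V=4.20; Q4=4.20, Q3=16.80; dissipated=0.900
Op 2: CLOSE 1-2: Q_total=28.00, C_total=10.00, V=2.80; Q1=14.00, Q2=14.00; dissipated=0.200
Op 3: CLOSE 3-4: Q_total=21.00, C_total=5.00, V=4.20; Q3=16.80, Q4=4.20; dissipated=0.000
Final charges: Q1=14.00, Q2=14.00, Q3=16.80, Q4=4.20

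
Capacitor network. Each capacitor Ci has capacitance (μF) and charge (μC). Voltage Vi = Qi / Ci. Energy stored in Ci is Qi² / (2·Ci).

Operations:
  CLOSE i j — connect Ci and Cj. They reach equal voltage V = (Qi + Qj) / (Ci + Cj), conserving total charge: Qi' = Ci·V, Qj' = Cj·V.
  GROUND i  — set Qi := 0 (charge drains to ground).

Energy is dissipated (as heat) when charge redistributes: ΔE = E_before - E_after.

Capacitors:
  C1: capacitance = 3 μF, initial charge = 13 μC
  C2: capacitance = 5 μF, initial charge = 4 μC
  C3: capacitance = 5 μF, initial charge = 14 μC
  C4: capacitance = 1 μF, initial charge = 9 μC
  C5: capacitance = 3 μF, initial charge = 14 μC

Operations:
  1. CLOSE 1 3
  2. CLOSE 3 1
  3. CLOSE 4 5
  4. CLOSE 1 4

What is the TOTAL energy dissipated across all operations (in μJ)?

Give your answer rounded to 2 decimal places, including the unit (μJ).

Initial: C1(3μF, Q=13μC, V=4.33V), C2(5μF, Q=4μC, V=0.80V), C3(5μF, Q=14μC, V=2.80V), C4(1μF, Q=9μC, V=9.00V), C5(3μF, Q=14μC, V=4.67V)
Op 1: CLOSE 1-3: Q_total=27.00, C_total=8.00, V=3.38; Q1=10.12, Q3=16.88; dissipated=2.204
Op 2: CLOSE 3-1: Q_total=27.00, C_total=8.00, V=3.38; Q3=16.88, Q1=10.12; dissipated=0.000
Op 3: CLOSE 4-5: Q_total=23.00, C_total=4.00, V=5.75; Q4=5.75, Q5=17.25; dissipated=7.042
Op 4: CLOSE 1-4: Q_total=15.88, C_total=4.00, V=3.97; Q1=11.91, Q4=3.97; dissipated=2.115
Total dissipated: 11.361 μJ

Answer: 11.36 μJ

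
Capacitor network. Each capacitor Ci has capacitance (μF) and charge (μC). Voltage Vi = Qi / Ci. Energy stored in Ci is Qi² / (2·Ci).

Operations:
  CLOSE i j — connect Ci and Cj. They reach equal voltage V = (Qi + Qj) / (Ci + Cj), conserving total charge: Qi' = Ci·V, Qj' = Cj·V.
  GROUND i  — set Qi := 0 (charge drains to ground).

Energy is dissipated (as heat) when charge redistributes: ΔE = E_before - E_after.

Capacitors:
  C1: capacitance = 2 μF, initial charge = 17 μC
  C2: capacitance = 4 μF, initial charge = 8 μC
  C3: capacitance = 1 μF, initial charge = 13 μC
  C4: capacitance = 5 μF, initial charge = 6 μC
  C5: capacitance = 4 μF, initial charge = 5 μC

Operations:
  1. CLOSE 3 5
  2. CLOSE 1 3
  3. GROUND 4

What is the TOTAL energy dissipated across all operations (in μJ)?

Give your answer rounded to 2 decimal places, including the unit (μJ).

Answer: 66.83 μJ

Derivation:
Initial: C1(2μF, Q=17μC, V=8.50V), C2(4μF, Q=8μC, V=2.00V), C3(1μF, Q=13μC, V=13.00V), C4(5μF, Q=6μC, V=1.20V), C5(4μF, Q=5μC, V=1.25V)
Op 1: CLOSE 3-5: Q_total=18.00, C_total=5.00, V=3.60; Q3=3.60, Q5=14.40; dissipated=55.225
Op 2: CLOSE 1-3: Q_total=20.60, C_total=3.00, V=6.87; Q1=13.73, Q3=6.87; dissipated=8.003
Op 3: GROUND 4: Q4=0; energy lost=3.600
Total dissipated: 66.828 μJ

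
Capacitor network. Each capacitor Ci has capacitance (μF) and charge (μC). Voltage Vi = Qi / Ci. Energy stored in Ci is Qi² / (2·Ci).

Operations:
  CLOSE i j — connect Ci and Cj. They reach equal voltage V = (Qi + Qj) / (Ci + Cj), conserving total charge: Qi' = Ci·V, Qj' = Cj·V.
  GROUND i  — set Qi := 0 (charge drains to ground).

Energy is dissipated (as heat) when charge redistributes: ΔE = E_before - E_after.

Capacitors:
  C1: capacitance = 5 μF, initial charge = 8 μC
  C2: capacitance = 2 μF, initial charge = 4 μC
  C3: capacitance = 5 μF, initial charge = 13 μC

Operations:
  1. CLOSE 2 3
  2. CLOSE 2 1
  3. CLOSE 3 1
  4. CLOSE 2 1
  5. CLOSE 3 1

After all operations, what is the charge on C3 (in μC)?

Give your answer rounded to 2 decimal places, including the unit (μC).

Answer: 10.45 μC

Derivation:
Initial: C1(5μF, Q=8μC, V=1.60V), C2(2μF, Q=4μC, V=2.00V), C3(5μF, Q=13μC, V=2.60V)
Op 1: CLOSE 2-3: Q_total=17.00, C_total=7.00, V=2.43; Q2=4.86, Q3=12.14; dissipated=0.257
Op 2: CLOSE 2-1: Q_total=12.86, C_total=7.00, V=1.84; Q2=3.67, Q1=9.18; dissipated=0.490
Op 3: CLOSE 3-1: Q_total=21.33, C_total=10.00, V=2.13; Q3=10.66, Q1=10.66; dissipated=0.438
Op 4: CLOSE 2-1: Q_total=14.34, C_total=7.00, V=2.05; Q2=4.10, Q1=10.24; dissipated=0.063
Op 5: CLOSE 3-1: Q_total=20.90, C_total=10.00, V=2.09; Q3=10.45, Q1=10.45; dissipated=0.009
Final charges: Q1=10.45, Q2=4.10, Q3=10.45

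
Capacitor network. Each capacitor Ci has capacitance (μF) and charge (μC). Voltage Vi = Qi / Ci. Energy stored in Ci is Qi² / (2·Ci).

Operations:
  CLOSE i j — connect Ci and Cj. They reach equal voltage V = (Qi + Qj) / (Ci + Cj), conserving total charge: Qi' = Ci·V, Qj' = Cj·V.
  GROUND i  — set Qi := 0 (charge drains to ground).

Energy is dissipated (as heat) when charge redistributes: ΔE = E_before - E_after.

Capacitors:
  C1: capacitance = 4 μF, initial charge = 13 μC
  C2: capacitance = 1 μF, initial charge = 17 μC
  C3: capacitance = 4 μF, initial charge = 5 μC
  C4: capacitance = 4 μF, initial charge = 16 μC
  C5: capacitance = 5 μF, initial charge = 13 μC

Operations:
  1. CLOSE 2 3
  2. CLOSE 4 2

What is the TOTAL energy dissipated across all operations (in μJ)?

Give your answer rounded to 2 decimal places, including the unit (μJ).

Initial: C1(4μF, Q=13μC, V=3.25V), C2(1μF, Q=17μC, V=17.00V), C3(4μF, Q=5μC, V=1.25V), C4(4μF, Q=16μC, V=4.00V), C5(5μF, Q=13μC, V=2.60V)
Op 1: CLOSE 2-3: Q_total=22.00, C_total=5.00, V=4.40; Q2=4.40, Q3=17.60; dissipated=99.225
Op 2: CLOSE 4-2: Q_total=20.40, C_total=5.00, V=4.08; Q4=16.32, Q2=4.08; dissipated=0.064
Total dissipated: 99.289 μJ

Answer: 99.29 μJ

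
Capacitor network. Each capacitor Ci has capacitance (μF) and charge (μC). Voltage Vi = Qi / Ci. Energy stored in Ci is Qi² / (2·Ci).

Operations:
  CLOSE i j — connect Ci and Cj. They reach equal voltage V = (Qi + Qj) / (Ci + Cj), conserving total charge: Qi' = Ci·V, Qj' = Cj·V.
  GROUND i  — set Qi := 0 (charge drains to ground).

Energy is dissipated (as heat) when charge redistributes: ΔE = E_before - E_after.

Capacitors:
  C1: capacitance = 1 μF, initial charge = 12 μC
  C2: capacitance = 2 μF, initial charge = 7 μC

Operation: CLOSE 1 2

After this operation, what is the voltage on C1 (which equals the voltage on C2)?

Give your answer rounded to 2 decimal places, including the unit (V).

Initial: C1(1μF, Q=12μC, V=12.00V), C2(2μF, Q=7μC, V=3.50V)
Op 1: CLOSE 1-2: Q_total=19.00, C_total=3.00, V=6.33; Q1=6.33, Q2=12.67; dissipated=24.083

Answer: 6.33 V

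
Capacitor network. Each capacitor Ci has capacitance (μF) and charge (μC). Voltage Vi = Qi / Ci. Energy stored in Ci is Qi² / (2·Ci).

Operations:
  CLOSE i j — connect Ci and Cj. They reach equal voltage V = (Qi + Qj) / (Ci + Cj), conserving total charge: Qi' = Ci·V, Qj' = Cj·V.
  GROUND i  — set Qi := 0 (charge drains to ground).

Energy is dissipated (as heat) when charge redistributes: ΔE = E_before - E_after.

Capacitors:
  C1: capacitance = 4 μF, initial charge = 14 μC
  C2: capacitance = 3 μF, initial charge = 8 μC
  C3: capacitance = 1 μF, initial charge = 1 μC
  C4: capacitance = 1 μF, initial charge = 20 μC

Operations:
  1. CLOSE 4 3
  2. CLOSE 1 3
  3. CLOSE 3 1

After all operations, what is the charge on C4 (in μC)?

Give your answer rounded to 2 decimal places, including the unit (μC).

Answer: 10.50 μC

Derivation:
Initial: C1(4μF, Q=14μC, V=3.50V), C2(3μF, Q=8μC, V=2.67V), C3(1μF, Q=1μC, V=1.00V), C4(1μF, Q=20μC, V=20.00V)
Op 1: CLOSE 4-3: Q_total=21.00, C_total=2.00, V=10.50; Q4=10.50, Q3=10.50; dissipated=90.250
Op 2: CLOSE 1-3: Q_total=24.50, C_total=5.00, V=4.90; Q1=19.60, Q3=4.90; dissipated=19.600
Op 3: CLOSE 3-1: Q_total=24.50, C_total=5.00, V=4.90; Q3=4.90, Q1=19.60; dissipated=0.000
Final charges: Q1=19.60, Q2=8.00, Q3=4.90, Q4=10.50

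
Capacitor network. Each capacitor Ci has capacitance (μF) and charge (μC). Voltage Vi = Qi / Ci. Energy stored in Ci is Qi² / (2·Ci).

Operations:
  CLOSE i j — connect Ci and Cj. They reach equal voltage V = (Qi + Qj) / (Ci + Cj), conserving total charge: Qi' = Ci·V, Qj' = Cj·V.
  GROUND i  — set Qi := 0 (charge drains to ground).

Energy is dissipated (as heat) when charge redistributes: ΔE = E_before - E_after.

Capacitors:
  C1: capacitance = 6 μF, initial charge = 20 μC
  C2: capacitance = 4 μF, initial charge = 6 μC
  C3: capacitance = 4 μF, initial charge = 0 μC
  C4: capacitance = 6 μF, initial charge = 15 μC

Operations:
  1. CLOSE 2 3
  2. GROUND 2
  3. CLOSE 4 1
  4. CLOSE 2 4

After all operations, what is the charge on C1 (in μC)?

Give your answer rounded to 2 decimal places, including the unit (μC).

Initial: C1(6μF, Q=20μC, V=3.33V), C2(4μF, Q=6μC, V=1.50V), C3(4μF, Q=0μC, V=0.00V), C4(6μF, Q=15μC, V=2.50V)
Op 1: CLOSE 2-3: Q_total=6.00, C_total=8.00, V=0.75; Q2=3.00, Q3=3.00; dissipated=2.250
Op 2: GROUND 2: Q2=0; energy lost=1.125
Op 3: CLOSE 4-1: Q_total=35.00, C_total=12.00, V=2.92; Q4=17.50, Q1=17.50; dissipated=1.042
Op 4: CLOSE 2-4: Q_total=17.50, C_total=10.00, V=1.75; Q2=7.00, Q4=10.50; dissipated=10.208
Final charges: Q1=17.50, Q2=7.00, Q3=3.00, Q4=10.50

Answer: 17.50 μC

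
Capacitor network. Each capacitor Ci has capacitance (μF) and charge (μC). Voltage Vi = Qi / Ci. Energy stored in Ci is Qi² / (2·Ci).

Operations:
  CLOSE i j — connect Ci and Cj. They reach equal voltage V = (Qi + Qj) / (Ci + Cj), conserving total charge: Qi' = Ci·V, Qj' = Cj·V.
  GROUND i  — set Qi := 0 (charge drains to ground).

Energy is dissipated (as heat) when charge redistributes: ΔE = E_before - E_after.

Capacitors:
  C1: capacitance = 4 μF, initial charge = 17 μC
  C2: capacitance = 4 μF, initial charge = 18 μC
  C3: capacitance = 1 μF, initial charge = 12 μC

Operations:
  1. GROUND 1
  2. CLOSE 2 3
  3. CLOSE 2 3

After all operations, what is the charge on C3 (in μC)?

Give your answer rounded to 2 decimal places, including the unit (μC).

Initial: C1(4μF, Q=17μC, V=4.25V), C2(4μF, Q=18μC, V=4.50V), C3(1μF, Q=12μC, V=12.00V)
Op 1: GROUND 1: Q1=0; energy lost=36.125
Op 2: CLOSE 2-3: Q_total=30.00, C_total=5.00, V=6.00; Q2=24.00, Q3=6.00; dissipated=22.500
Op 3: CLOSE 2-3: Q_total=30.00, C_total=5.00, V=6.00; Q2=24.00, Q3=6.00; dissipated=0.000
Final charges: Q1=0.00, Q2=24.00, Q3=6.00

Answer: 6.00 μC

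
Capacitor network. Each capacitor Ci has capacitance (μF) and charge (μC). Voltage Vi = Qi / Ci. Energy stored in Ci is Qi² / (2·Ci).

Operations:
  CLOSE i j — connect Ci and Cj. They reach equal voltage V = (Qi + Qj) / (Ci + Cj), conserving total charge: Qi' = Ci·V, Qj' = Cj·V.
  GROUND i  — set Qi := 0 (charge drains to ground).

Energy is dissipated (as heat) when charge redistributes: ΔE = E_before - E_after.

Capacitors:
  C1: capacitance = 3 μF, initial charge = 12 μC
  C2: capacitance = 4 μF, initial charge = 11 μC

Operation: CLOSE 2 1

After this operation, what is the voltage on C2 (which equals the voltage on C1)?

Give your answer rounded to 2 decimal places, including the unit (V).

Answer: 3.29 V

Derivation:
Initial: C1(3μF, Q=12μC, V=4.00V), C2(4μF, Q=11μC, V=2.75V)
Op 1: CLOSE 2-1: Q_total=23.00, C_total=7.00, V=3.29; Q2=13.14, Q1=9.86; dissipated=1.339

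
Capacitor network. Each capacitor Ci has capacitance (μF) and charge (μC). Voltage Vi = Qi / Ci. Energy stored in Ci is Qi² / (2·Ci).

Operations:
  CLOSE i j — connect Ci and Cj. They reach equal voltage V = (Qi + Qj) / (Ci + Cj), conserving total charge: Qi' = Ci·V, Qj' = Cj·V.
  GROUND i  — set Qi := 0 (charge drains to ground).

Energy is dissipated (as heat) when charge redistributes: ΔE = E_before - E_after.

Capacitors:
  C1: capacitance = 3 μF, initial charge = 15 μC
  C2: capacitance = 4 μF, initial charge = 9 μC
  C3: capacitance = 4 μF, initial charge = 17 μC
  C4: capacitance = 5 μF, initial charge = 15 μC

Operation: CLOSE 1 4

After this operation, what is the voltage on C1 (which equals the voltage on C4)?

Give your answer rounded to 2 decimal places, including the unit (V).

Initial: C1(3μF, Q=15μC, V=5.00V), C2(4μF, Q=9μC, V=2.25V), C3(4μF, Q=17μC, V=4.25V), C4(5μF, Q=15μC, V=3.00V)
Op 1: CLOSE 1-4: Q_total=30.00, C_total=8.00, V=3.75; Q1=11.25, Q4=18.75; dissipated=3.750

Answer: 3.75 V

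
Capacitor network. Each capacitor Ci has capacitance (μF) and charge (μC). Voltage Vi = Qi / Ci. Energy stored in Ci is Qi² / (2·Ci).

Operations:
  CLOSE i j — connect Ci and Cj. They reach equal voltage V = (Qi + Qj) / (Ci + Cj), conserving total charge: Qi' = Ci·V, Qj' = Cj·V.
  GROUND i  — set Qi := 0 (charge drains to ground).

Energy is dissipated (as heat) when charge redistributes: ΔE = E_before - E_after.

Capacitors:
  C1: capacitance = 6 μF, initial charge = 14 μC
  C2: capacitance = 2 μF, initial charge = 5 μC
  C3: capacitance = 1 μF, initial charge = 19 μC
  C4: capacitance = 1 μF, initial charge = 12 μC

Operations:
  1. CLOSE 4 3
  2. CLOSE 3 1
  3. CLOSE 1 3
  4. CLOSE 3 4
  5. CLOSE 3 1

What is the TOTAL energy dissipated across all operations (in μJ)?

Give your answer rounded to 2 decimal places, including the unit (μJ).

Initial: C1(6μF, Q=14μC, V=2.33V), C2(2μF, Q=5μC, V=2.50V), C3(1μF, Q=19μC, V=19.00V), C4(1μF, Q=12μC, V=12.00V)
Op 1: CLOSE 4-3: Q_total=31.00, C_total=2.00, V=15.50; Q4=15.50, Q3=15.50; dissipated=12.250
Op 2: CLOSE 3-1: Q_total=29.50, C_total=7.00, V=4.21; Q3=4.21, Q1=25.29; dissipated=74.298
Op 3: CLOSE 1-3: Q_total=29.50, C_total=7.00, V=4.21; Q1=25.29, Q3=4.21; dissipated=0.000
Op 4: CLOSE 3-4: Q_total=19.71, C_total=2.00, V=9.86; Q3=9.86, Q4=9.86; dissipated=31.842
Op 5: CLOSE 3-1: Q_total=35.14, C_total=7.00, V=5.02; Q3=5.02, Q1=30.12; dissipated=13.647
Total dissipated: 132.036 μJ

Answer: 132.04 μJ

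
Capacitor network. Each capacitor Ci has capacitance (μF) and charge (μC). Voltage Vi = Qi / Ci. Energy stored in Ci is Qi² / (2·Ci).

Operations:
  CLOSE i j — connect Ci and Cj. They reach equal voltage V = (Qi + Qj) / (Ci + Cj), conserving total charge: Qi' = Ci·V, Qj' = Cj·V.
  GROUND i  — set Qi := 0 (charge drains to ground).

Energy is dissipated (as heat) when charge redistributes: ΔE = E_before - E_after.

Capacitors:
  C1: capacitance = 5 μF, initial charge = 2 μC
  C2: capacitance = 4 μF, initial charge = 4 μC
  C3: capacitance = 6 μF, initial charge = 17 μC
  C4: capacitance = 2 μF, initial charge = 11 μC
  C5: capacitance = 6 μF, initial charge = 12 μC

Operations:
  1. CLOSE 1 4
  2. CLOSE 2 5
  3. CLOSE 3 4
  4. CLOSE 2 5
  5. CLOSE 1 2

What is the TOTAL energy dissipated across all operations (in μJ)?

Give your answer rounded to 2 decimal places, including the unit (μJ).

Initial: C1(5μF, Q=2μC, V=0.40V), C2(4μF, Q=4μC, V=1.00V), C3(6μF, Q=17μC, V=2.83V), C4(2μF, Q=11μC, V=5.50V), C5(6μF, Q=12μC, V=2.00V)
Op 1: CLOSE 1-4: Q_total=13.00, C_total=7.00, V=1.86; Q1=9.29, Q4=3.71; dissipated=18.579
Op 2: CLOSE 2-5: Q_total=16.00, C_total=10.00, V=1.60; Q2=6.40, Q5=9.60; dissipated=1.200
Op 3: CLOSE 3-4: Q_total=20.71, C_total=8.00, V=2.59; Q3=15.54, Q4=5.18; dissipated=0.715
Op 4: CLOSE 2-5: Q_total=16.00, C_total=10.00, V=1.60; Q2=6.40, Q5=9.60; dissipated=0.000
Op 5: CLOSE 1-2: Q_total=15.69, C_total=9.00, V=1.74; Q1=8.71, Q2=6.97; dissipated=0.073
Total dissipated: 20.567 μJ

Answer: 20.57 μJ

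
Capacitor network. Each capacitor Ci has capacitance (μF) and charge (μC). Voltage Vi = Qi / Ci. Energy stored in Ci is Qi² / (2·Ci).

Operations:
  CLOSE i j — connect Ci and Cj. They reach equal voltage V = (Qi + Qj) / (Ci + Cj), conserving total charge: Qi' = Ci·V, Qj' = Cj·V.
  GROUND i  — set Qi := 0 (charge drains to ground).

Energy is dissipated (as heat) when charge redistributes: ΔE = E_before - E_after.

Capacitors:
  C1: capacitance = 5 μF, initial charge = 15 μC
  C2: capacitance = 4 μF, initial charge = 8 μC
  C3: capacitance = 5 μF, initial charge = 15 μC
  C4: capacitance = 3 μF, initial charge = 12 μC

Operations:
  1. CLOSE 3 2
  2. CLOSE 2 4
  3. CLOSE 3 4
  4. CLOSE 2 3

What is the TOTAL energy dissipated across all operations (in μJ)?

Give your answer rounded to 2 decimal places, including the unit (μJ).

Initial: C1(5μF, Q=15μC, V=3.00V), C2(4μF, Q=8μC, V=2.00V), C3(5μF, Q=15μC, V=3.00V), C4(3μF, Q=12μC, V=4.00V)
Op 1: CLOSE 3-2: Q_total=23.00, C_total=9.00, V=2.56; Q3=12.78, Q2=10.22; dissipated=1.111
Op 2: CLOSE 2-4: Q_total=22.22, C_total=7.00, V=3.17; Q2=12.70, Q4=9.52; dissipated=1.788
Op 3: CLOSE 3-4: Q_total=22.30, C_total=8.00, V=2.79; Q3=13.94, Q4=8.36; dissipated=0.359
Op 4: CLOSE 2-3: Q_total=26.64, C_total=9.00, V=2.96; Q2=11.84, Q3=14.80; dissipated=0.166
Total dissipated: 3.425 μJ

Answer: 3.43 μJ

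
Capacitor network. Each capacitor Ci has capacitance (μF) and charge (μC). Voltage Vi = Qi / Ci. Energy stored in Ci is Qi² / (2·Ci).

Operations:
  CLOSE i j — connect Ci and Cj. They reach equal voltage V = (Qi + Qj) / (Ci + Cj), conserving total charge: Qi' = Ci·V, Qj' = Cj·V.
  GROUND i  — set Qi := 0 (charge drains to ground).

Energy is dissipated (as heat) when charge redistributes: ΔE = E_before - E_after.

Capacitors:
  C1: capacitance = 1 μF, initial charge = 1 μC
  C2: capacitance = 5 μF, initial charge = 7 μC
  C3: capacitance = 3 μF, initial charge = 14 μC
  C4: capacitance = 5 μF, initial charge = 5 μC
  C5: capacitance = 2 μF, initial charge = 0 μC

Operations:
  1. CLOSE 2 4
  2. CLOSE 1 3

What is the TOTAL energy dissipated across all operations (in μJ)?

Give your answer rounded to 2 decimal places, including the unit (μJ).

Initial: C1(1μF, Q=1μC, V=1.00V), C2(5μF, Q=7μC, V=1.40V), C3(3μF, Q=14μC, V=4.67V), C4(5μF, Q=5μC, V=1.00V), C5(2μF, Q=0μC, V=0.00V)
Op 1: CLOSE 2-4: Q_total=12.00, C_total=10.00, V=1.20; Q2=6.00, Q4=6.00; dissipated=0.200
Op 2: CLOSE 1-3: Q_total=15.00, C_total=4.00, V=3.75; Q1=3.75, Q3=11.25; dissipated=5.042
Total dissipated: 5.242 μJ

Answer: 5.24 μJ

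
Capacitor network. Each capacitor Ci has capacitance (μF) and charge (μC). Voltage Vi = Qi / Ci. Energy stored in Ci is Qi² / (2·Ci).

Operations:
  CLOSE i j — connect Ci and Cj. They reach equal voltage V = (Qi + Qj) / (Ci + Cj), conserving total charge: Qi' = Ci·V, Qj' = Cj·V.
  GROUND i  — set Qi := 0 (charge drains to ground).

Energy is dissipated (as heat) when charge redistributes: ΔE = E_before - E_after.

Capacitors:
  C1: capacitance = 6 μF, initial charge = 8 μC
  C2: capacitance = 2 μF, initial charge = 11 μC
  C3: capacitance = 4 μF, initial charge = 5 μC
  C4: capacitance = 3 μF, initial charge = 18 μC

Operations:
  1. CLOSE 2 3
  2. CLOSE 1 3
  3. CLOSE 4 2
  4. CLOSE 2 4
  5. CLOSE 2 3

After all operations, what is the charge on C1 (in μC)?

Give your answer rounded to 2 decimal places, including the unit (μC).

Initial: C1(6μF, Q=8μC, V=1.33V), C2(2μF, Q=11μC, V=5.50V), C3(4μF, Q=5μC, V=1.25V), C4(3μF, Q=18μC, V=6.00V)
Op 1: CLOSE 2-3: Q_total=16.00, C_total=6.00, V=2.67; Q2=5.33, Q3=10.67; dissipated=12.042
Op 2: CLOSE 1-3: Q_total=18.67, C_total=10.00, V=1.87; Q1=11.20, Q3=7.47; dissipated=2.133
Op 3: CLOSE 4-2: Q_total=23.33, C_total=5.00, V=4.67; Q4=14.00, Q2=9.33; dissipated=6.667
Op 4: CLOSE 2-4: Q_total=23.33, C_total=5.00, V=4.67; Q2=9.33, Q4=14.00; dissipated=0.000
Op 5: CLOSE 2-3: Q_total=16.80, C_total=6.00, V=2.80; Q2=5.60, Q3=11.20; dissipated=5.227
Final charges: Q1=11.20, Q2=5.60, Q3=11.20, Q4=14.00

Answer: 11.20 μC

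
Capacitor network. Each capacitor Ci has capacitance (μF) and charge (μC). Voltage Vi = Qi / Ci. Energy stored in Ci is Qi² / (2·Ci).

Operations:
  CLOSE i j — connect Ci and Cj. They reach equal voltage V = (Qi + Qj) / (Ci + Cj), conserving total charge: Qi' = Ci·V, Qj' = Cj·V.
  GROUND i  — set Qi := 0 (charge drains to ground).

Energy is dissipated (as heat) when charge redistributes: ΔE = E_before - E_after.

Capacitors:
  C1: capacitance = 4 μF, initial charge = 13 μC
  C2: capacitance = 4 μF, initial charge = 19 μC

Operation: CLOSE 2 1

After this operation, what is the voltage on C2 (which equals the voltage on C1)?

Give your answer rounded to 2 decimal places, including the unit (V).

Answer: 4.00 V

Derivation:
Initial: C1(4μF, Q=13μC, V=3.25V), C2(4μF, Q=19μC, V=4.75V)
Op 1: CLOSE 2-1: Q_total=32.00, C_total=8.00, V=4.00; Q2=16.00, Q1=16.00; dissipated=2.250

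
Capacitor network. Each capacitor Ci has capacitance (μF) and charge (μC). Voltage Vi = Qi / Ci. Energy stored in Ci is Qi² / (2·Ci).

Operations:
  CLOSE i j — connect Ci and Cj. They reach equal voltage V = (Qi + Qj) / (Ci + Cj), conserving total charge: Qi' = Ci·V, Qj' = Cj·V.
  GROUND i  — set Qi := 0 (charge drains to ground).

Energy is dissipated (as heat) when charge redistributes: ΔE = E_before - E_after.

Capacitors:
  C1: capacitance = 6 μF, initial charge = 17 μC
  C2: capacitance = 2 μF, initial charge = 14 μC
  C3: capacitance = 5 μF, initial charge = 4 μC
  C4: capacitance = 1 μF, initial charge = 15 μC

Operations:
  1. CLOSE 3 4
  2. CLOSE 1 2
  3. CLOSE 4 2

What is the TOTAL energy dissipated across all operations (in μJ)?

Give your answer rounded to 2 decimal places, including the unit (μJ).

Initial: C1(6μF, Q=17μC, V=2.83V), C2(2μF, Q=14μC, V=7.00V), C3(5μF, Q=4μC, V=0.80V), C4(1μF, Q=15μC, V=15.00V)
Op 1: CLOSE 3-4: Q_total=19.00, C_total=6.00, V=3.17; Q3=15.83, Q4=3.17; dissipated=84.017
Op 2: CLOSE 1-2: Q_total=31.00, C_total=8.00, V=3.88; Q1=23.25, Q2=7.75; dissipated=13.021
Op 3: CLOSE 4-2: Q_total=10.92, C_total=3.00, V=3.64; Q4=3.64, Q2=7.28; dissipated=0.167
Total dissipated: 97.205 μJ

Answer: 97.20 μJ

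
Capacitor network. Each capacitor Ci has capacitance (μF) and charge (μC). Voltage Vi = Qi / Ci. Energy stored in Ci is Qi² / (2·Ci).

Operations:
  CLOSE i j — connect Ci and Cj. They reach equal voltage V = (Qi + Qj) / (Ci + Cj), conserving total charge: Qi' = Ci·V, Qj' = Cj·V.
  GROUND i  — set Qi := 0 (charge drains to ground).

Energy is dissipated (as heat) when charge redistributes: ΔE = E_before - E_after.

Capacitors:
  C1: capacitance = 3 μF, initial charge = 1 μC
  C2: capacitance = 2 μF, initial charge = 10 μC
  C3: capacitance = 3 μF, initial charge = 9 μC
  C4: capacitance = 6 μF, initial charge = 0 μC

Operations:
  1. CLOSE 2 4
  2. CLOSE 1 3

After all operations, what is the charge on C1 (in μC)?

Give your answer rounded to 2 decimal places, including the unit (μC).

Answer: 5.00 μC

Derivation:
Initial: C1(3μF, Q=1μC, V=0.33V), C2(2μF, Q=10μC, V=5.00V), C3(3μF, Q=9μC, V=3.00V), C4(6μF, Q=0μC, V=0.00V)
Op 1: CLOSE 2-4: Q_total=10.00, C_total=8.00, V=1.25; Q2=2.50, Q4=7.50; dissipated=18.750
Op 2: CLOSE 1-3: Q_total=10.00, C_total=6.00, V=1.67; Q1=5.00, Q3=5.00; dissipated=5.333
Final charges: Q1=5.00, Q2=2.50, Q3=5.00, Q4=7.50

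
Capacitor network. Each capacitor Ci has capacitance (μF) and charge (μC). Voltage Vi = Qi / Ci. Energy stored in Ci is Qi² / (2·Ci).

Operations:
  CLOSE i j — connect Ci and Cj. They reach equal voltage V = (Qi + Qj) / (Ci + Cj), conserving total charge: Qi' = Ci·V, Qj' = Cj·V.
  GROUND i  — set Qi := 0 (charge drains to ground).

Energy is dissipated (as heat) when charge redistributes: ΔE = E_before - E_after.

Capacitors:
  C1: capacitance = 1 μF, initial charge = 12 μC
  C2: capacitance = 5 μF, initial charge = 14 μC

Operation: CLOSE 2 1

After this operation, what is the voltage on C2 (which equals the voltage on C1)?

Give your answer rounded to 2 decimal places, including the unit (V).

Initial: C1(1μF, Q=12μC, V=12.00V), C2(5μF, Q=14μC, V=2.80V)
Op 1: CLOSE 2-1: Q_total=26.00, C_total=6.00, V=4.33; Q2=21.67, Q1=4.33; dissipated=35.267

Answer: 4.33 V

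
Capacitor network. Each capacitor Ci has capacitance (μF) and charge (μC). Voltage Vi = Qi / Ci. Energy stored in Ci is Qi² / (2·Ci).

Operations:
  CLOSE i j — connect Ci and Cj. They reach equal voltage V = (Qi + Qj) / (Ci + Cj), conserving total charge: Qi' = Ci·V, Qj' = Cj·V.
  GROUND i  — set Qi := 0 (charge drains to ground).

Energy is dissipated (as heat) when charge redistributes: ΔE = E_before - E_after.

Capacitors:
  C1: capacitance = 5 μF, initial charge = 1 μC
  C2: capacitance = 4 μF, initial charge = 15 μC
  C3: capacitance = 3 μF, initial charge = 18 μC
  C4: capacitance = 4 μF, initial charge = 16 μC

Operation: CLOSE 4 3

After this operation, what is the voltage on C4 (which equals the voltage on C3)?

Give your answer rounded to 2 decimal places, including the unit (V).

Initial: C1(5μF, Q=1μC, V=0.20V), C2(4μF, Q=15μC, V=3.75V), C3(3μF, Q=18μC, V=6.00V), C4(4μF, Q=16μC, V=4.00V)
Op 1: CLOSE 4-3: Q_total=34.00, C_total=7.00, V=4.86; Q4=19.43, Q3=14.57; dissipated=3.429

Answer: 4.86 V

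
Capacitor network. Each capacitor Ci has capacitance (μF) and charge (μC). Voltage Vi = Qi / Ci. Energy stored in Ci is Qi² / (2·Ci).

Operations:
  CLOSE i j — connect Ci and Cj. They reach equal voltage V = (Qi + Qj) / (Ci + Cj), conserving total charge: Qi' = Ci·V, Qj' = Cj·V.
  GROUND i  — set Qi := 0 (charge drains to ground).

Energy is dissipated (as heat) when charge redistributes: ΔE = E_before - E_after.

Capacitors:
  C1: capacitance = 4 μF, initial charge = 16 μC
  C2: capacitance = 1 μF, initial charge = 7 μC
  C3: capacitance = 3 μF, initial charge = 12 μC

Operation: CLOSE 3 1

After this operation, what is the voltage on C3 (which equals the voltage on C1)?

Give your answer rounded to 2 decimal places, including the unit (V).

Initial: C1(4μF, Q=16μC, V=4.00V), C2(1μF, Q=7μC, V=7.00V), C3(3μF, Q=12μC, V=4.00V)
Op 1: CLOSE 3-1: Q_total=28.00, C_total=7.00, V=4.00; Q3=12.00, Q1=16.00; dissipated=0.000

Answer: 4.00 V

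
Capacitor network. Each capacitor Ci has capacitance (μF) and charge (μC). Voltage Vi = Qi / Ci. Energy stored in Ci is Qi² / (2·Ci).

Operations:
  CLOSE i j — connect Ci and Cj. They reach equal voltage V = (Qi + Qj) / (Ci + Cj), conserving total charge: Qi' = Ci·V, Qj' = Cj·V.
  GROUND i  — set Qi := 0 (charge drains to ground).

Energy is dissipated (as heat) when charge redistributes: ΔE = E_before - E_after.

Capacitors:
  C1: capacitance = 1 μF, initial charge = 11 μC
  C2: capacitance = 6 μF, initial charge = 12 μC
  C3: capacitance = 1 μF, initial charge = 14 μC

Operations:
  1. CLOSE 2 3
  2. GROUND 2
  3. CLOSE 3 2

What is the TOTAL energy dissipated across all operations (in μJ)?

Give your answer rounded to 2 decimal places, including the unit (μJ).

Initial: C1(1μF, Q=11μC, V=11.00V), C2(6μF, Q=12μC, V=2.00V), C3(1μF, Q=14μC, V=14.00V)
Op 1: CLOSE 2-3: Q_total=26.00, C_total=7.00, V=3.71; Q2=22.29, Q3=3.71; dissipated=61.714
Op 2: GROUND 2: Q2=0; energy lost=41.388
Op 3: CLOSE 3-2: Q_total=3.71, C_total=7.00, V=0.53; Q3=0.53, Q2=3.18; dissipated=5.913
Total dissipated: 109.015 μJ

Answer: 109.01 μJ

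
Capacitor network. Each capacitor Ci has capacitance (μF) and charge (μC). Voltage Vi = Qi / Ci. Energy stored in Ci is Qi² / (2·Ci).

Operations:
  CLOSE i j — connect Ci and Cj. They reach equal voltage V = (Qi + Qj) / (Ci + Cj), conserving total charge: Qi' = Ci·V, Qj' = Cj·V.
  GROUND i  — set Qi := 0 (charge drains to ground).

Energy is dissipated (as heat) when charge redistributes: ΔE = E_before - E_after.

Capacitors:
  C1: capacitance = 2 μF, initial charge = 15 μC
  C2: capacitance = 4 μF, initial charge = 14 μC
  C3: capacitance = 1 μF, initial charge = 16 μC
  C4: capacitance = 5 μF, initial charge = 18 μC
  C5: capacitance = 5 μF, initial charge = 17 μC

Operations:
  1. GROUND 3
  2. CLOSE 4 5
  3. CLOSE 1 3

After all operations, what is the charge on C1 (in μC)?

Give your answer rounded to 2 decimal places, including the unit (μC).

Initial: C1(2μF, Q=15μC, V=7.50V), C2(4μF, Q=14μC, V=3.50V), C3(1μF, Q=16μC, V=16.00V), C4(5μF, Q=18μC, V=3.60V), C5(5μF, Q=17μC, V=3.40V)
Op 1: GROUND 3: Q3=0; energy lost=128.000
Op 2: CLOSE 4-5: Q_total=35.00, C_total=10.00, V=3.50; Q4=17.50, Q5=17.50; dissipated=0.050
Op 3: CLOSE 1-3: Q_total=15.00, C_total=3.00, V=5.00; Q1=10.00, Q3=5.00; dissipated=18.750
Final charges: Q1=10.00, Q2=14.00, Q3=5.00, Q4=17.50, Q5=17.50

Answer: 10.00 μC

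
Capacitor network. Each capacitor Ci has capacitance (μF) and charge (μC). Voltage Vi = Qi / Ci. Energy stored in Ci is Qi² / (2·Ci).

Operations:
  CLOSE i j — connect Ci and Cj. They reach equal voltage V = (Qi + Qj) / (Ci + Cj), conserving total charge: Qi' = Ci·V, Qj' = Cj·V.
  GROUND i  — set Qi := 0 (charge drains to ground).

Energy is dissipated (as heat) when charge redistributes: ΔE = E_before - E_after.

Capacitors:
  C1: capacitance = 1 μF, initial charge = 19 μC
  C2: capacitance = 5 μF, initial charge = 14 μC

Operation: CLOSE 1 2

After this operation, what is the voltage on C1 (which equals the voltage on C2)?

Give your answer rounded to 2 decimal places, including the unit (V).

Initial: C1(1μF, Q=19μC, V=19.00V), C2(5μF, Q=14μC, V=2.80V)
Op 1: CLOSE 1-2: Q_total=33.00, C_total=6.00, V=5.50; Q1=5.50, Q2=27.50; dissipated=109.350

Answer: 5.50 V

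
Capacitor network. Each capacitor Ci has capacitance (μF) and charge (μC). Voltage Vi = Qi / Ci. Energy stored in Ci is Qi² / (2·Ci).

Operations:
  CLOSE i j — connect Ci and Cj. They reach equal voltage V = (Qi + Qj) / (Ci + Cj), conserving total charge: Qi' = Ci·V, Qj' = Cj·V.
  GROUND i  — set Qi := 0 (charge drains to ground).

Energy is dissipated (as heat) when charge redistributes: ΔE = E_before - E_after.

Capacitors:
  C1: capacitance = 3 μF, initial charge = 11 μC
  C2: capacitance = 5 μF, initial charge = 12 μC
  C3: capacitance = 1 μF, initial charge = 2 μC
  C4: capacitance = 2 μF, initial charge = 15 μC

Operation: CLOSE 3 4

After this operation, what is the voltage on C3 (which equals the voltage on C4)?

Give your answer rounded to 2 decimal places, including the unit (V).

Answer: 5.67 V

Derivation:
Initial: C1(3μF, Q=11μC, V=3.67V), C2(5μF, Q=12μC, V=2.40V), C3(1μF, Q=2μC, V=2.00V), C4(2μF, Q=15μC, V=7.50V)
Op 1: CLOSE 3-4: Q_total=17.00, C_total=3.00, V=5.67; Q3=5.67, Q4=11.33; dissipated=10.083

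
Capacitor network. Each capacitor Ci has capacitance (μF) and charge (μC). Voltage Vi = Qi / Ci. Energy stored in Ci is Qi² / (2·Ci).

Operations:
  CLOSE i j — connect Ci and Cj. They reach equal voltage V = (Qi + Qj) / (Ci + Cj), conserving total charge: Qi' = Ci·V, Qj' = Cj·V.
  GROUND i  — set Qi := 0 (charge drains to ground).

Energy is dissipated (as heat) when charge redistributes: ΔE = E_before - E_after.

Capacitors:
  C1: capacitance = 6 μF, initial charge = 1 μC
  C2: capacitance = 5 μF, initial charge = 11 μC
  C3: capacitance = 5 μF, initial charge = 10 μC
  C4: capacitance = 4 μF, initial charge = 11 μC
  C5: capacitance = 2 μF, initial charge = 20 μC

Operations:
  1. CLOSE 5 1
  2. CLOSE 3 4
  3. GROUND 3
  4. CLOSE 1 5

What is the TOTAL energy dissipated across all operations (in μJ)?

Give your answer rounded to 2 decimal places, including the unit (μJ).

Answer: 86.76 μJ

Derivation:
Initial: C1(6μF, Q=1μC, V=0.17V), C2(5μF, Q=11μC, V=2.20V), C3(5μF, Q=10μC, V=2.00V), C4(4μF, Q=11μC, V=2.75V), C5(2μF, Q=20μC, V=10.00V)
Op 1: CLOSE 5-1: Q_total=21.00, C_total=8.00, V=2.62; Q5=5.25, Q1=15.75; dissipated=72.521
Op 2: CLOSE 3-4: Q_total=21.00, C_total=9.00, V=2.33; Q3=11.67, Q4=9.33; dissipated=0.625
Op 3: GROUND 3: Q3=0; energy lost=13.611
Op 4: CLOSE 1-5: Q_total=21.00, C_total=8.00, V=2.62; Q1=15.75, Q5=5.25; dissipated=0.000
Total dissipated: 86.757 μJ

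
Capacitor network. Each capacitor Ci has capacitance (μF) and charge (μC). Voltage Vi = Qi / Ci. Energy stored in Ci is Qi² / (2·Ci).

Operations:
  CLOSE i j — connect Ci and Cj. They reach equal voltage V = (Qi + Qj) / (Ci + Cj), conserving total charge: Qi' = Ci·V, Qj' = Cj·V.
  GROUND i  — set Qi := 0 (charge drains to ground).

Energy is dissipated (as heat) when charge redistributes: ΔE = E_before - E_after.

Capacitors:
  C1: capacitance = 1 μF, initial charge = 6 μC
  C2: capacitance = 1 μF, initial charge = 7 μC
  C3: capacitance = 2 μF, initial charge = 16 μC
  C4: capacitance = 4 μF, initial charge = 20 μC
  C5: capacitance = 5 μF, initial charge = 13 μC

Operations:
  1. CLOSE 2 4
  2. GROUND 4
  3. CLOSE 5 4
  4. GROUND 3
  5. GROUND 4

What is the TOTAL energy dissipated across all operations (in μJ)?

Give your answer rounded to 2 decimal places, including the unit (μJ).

Initial: C1(1μF, Q=6μC, V=6.00V), C2(1μF, Q=7μC, V=7.00V), C3(2μF, Q=16μC, V=8.00V), C4(4μF, Q=20μC, V=5.00V), C5(5μF, Q=13μC, V=2.60V)
Op 1: CLOSE 2-4: Q_total=27.00, C_total=5.00, V=5.40; Q2=5.40, Q4=21.60; dissipated=1.600
Op 2: GROUND 4: Q4=0; energy lost=58.320
Op 3: CLOSE 5-4: Q_total=13.00, C_total=9.00, V=1.44; Q5=7.22, Q4=5.78; dissipated=7.511
Op 4: GROUND 3: Q3=0; energy lost=64.000
Op 5: GROUND 4: Q4=0; energy lost=4.173
Total dissipated: 135.604 μJ

Answer: 135.60 μJ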